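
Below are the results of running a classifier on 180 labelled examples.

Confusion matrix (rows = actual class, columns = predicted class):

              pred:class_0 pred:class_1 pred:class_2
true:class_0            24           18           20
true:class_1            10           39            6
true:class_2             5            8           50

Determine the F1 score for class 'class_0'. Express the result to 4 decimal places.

Take TP from the diagonal, FP from the rest of the 'class_0' prediction marginal, FN from the rest of the 'class_0' actual marginal.
F1 score = 2·TP/(2·TP+FP+FN).
class_0: TP=24, FP=10+5=15, FN=18+20=38 → 48/101 = 0.47525

0.4752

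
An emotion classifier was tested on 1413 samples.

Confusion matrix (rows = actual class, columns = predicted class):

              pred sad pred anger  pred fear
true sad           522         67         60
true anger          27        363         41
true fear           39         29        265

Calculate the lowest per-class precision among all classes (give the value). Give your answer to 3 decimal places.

0.724

Per-class precision (TP/(TP+FP)):
  sad: TP=522, FP=27+39=66 → 522/588 = 0.8878
  anger: TP=363, FP=67+29=96 → 363/459 = 0.7908
  fear: TP=265, FP=60+41=101 → 265/366 = 0.7240
Lowest is class 'fear' with precision = 0.724.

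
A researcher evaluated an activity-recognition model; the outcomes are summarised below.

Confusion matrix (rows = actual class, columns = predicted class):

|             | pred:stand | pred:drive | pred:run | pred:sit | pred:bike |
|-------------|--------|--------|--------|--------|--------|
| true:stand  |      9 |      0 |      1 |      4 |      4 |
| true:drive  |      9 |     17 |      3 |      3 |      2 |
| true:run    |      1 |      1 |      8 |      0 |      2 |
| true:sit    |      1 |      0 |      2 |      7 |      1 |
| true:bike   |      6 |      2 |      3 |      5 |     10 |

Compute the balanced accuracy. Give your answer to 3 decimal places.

Balanced accuracy = mean of per-class recall.
  stand: recall = 9/18 = 0.5000
  drive: recall = 17/34 = 0.5000
  run: recall = 8/12 = 0.6667
  sit: recall = 7/11 = 0.6364
  bike: recall = 10/26 = 0.3846
Mean = (0.5000 + 0.5000 + 0.6667 + 0.6364 + 0.3846) / 5 = 0.538

0.538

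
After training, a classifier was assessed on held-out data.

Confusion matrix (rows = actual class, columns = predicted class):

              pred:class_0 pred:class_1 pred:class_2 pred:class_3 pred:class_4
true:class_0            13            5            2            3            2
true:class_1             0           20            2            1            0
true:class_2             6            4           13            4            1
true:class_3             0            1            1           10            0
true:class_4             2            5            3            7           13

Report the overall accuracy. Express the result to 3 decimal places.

0.585

Accuracy = trace / total = (13+20+13+10+13=69) / 118 = 69/118 = 0.585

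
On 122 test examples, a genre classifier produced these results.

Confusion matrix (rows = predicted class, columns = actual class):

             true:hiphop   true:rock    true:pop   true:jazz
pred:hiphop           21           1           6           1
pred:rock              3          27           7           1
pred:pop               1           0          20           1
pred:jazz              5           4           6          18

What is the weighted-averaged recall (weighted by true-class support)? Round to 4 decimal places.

0.7049

Per-class recall (TP/(TP+FN)):
  hiphop: TP=21, FN=3+1+5=9 → 21/30 = 0.70000
  rock: TP=27, FN=1+0+4=5 → 27/32 = 0.84375
  pop: TP=20, FN=6+7+6=19 → 20/39 = 0.51282
  jazz: TP=18, FN=1+1+1=3 → 18/21 = 0.85714
Weighted-recall = Σ (supportᵢ/N)·recallᵢ with N=122: (30/122)·0.70000 + (32/122)·0.84375 + (39/122)·0.51282 + (21/122)·0.85714 = 0.7049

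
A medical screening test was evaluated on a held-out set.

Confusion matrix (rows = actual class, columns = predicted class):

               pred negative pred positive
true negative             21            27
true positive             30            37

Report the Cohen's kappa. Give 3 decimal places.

-0.010

Observed agreement pₒ = trace/N = 58/115 = 0.5043
Expected agreement pₑ = Σ (rowᵢ·colᵢ)/N² = (48·51 + 67·64)/115² = 0.5093
κ = (pₒ − pₑ)/(1 − pₑ) = (0.5043 − 0.5093)/(1 − 0.5093) = -0.010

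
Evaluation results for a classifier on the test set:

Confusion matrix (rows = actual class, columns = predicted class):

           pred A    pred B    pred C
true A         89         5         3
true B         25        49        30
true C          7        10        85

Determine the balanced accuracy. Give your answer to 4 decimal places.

0.7407

Balanced accuracy = mean of per-class recall.
  A: recall = 89/97 = 0.91753
  B: recall = 49/104 = 0.47115
  C: recall = 85/102 = 0.83333
Mean = (0.91753 + 0.47115 + 0.83333) / 3 = 0.7407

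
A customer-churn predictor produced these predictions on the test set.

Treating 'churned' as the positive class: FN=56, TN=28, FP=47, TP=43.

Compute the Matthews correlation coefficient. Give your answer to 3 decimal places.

MCC = (TP·TN − FP·FN) / √((TP+FP)(TP+FN)(TN+FP)(TN+FN))
Numerator = 43·28 − 47·56 = -1428
Denominator = √(90·99·75·84) = √56133000 = 7492.1959
MCC = -1428 / 7492.1959 = -0.191

-0.191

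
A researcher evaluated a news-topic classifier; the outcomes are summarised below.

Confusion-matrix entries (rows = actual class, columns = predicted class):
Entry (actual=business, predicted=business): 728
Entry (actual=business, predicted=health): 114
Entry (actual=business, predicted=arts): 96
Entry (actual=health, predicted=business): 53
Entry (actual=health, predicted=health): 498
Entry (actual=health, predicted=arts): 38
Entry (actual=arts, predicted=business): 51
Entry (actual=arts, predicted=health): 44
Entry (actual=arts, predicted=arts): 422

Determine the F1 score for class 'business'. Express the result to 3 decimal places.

Take TP from the diagonal, FP from the rest of the 'business' prediction marginal, FN from the rest of the 'business' actual marginal.
F1 score = 2·TP/(2·TP+FP+FN).
business: TP=728, FP=53+51=104, FN=114+96=210 → 1456/1770 = 0.8226

0.823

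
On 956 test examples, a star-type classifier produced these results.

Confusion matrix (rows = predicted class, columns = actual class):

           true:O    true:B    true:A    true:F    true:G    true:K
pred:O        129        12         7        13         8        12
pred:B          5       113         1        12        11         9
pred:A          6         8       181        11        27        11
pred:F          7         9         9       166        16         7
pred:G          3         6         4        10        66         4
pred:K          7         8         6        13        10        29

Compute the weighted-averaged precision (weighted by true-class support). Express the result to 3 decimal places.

0.715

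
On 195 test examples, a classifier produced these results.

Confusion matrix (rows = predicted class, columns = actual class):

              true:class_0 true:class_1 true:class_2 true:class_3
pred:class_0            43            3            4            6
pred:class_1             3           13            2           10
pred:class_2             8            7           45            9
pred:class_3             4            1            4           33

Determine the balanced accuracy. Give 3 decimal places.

Balanced accuracy = mean of per-class recall.
  class_0: recall = 43/58 = 0.7414
  class_1: recall = 13/24 = 0.5417
  class_2: recall = 45/55 = 0.8182
  class_3: recall = 33/58 = 0.5690
Mean = (0.7414 + 0.5417 + 0.8182 + 0.5690) / 4 = 0.668

0.668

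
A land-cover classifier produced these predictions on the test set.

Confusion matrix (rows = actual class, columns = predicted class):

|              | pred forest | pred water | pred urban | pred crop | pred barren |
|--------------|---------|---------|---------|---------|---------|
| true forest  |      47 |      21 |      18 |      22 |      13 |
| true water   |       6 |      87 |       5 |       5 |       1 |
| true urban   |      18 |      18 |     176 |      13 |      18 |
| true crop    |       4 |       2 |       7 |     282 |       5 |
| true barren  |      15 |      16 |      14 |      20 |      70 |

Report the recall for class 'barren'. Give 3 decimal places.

0.519

One-vs-rest for 'barren': TP = diagonal; FP = other classes predicted 'barren'; FN = 'barren' predicted as other.
recall = TP/(TP+FN).
barren: TP=70, FN=15+16+14+20=65 → 70/135 = 0.5185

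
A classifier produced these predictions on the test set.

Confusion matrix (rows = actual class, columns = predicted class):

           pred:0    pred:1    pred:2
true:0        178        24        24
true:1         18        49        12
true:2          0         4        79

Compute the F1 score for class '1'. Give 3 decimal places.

0.628

One-vs-rest for '1': TP = diagonal; FP = other classes predicted '1'; FN = '1' predicted as other.
F1 score = 2·TP/(2·TP+FP+FN).
1: TP=49, FP=24+4=28, FN=18+12=30 → 98/156 = 0.6282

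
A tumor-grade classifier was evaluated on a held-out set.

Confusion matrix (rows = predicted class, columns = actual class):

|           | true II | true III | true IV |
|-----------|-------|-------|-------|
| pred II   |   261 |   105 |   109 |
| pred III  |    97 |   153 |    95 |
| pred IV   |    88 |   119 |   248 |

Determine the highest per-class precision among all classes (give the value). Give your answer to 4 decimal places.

Per-class precision (TP/(TP+FP)):
  II: TP=261, FP=105+109=214 → 261/475 = 0.54947
  III: TP=153, FP=97+95=192 → 153/345 = 0.44348
  IV: TP=248, FP=88+119=207 → 248/455 = 0.54505
Highest is class 'II' with precision = 0.5495.

0.5495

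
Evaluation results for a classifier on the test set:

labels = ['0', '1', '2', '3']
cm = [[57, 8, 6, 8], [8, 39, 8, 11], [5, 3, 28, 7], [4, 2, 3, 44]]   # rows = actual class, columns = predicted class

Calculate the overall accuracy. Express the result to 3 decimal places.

0.697

Accuracy = trace / total = (57+39+28+44=168) / 241 = 168/241 = 0.697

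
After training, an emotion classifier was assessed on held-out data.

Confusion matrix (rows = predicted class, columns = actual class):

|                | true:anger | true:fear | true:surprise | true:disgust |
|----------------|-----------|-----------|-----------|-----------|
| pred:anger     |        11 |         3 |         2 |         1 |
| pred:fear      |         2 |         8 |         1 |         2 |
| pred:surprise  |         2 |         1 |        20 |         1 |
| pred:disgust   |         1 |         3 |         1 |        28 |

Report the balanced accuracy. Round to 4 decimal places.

0.7323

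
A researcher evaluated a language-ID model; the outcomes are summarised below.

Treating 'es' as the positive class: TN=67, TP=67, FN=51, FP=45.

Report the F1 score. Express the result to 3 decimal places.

0.583

Precision = TP/(TP+FP) = 67/112 = 0.5982
Recall = TP/(TP+FN) = 67/118 = 0.5678
F1 = 2·TP/(2·TP+FP+FN) = 134/230 = 0.583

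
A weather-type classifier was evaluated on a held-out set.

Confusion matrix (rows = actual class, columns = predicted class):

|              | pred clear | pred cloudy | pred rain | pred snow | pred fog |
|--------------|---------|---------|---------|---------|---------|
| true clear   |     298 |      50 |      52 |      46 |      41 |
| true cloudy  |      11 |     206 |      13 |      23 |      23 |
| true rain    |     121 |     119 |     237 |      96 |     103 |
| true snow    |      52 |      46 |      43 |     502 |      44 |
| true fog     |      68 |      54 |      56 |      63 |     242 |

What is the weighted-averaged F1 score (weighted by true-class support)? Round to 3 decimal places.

0.562

Per-class F1 score (2·TP/(2·TP+FP+FN)):
  clear: TP=298, FP=11+121+52+68=252, FN=50+52+46+41=189 → 596/1037 = 0.5747
  cloudy: TP=206, FP=50+119+46+54=269, FN=11+13+23+23=70 → 412/751 = 0.5486
  rain: TP=237, FP=52+13+43+56=164, FN=121+119+96+103=439 → 474/1077 = 0.4401
  snow: TP=502, FP=46+23+96+63=228, FN=52+46+43+44=185 → 1004/1417 = 0.7085
  fog: TP=242, FP=41+23+103+44=211, FN=68+54+56+63=241 → 484/936 = 0.5171
Weighted-F1 score = Σ (supportᵢ/N)·F1 scoreᵢ with N=2609: (487/2609)·0.5747 + (276/2609)·0.5486 + (676/2609)·0.4401 + (687/2609)·0.7085 + (483/2609)·0.5171 = 0.562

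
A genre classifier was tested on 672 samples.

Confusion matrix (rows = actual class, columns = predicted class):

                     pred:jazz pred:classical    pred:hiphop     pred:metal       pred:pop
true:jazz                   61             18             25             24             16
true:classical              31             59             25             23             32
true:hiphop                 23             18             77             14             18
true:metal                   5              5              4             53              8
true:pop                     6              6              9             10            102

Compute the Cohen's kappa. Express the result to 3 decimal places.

Observed agreement pₒ = trace/N = 352/672 = 0.5238
Expected agreement pₑ = Σ (rowᵢ·colᵢ)/N² = (144·126 + 170·106 + 150·140 + 75·124 + 133·176)/672² = 0.1990
κ = (pₒ − pₑ)/(1 − pₑ) = (0.5238 − 0.1990)/(1 − 0.1990) = 0.405

0.405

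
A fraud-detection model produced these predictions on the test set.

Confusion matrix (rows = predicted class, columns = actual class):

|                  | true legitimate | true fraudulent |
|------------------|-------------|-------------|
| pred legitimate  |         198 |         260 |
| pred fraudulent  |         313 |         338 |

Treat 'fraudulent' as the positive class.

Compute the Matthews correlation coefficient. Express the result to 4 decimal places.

MCC = (TP·TN − FP·FN) / √((TP+FP)(TP+FN)(TN+FP)(TN+FN))
Numerator = 338·198 − 313·260 = -14456
Denominator = √(651·598·511·458) = √91110525324 = 301845.2009
MCC = -14456 / 301845.2009 = -0.0479

-0.0479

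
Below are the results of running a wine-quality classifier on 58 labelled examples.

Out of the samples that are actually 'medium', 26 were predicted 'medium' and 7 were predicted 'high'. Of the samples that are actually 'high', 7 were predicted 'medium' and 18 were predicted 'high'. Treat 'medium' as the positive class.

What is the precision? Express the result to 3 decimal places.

0.788

Precision = TP/(TP+FP) = 26/(26+7) = 26/33 = 0.788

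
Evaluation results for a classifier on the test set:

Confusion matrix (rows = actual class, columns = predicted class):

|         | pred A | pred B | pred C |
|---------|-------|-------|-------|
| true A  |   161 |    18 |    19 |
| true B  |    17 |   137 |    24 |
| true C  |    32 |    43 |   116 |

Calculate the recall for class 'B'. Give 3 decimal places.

0.770

Take TP from the diagonal, FP from the rest of the 'B' prediction marginal, FN from the rest of the 'B' actual marginal.
recall = TP/(TP+FN).
B: TP=137, FN=17+24=41 → 137/178 = 0.7697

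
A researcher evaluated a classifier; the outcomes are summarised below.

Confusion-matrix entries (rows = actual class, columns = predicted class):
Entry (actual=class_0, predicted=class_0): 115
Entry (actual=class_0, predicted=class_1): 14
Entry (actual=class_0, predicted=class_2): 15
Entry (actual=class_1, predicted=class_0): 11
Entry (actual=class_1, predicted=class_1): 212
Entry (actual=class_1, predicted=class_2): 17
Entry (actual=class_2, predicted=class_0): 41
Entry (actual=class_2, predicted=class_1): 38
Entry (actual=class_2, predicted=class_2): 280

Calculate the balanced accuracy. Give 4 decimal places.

Balanced accuracy = mean of per-class recall.
  class_0: recall = 115/144 = 0.79861
  class_1: recall = 212/240 = 0.88333
  class_2: recall = 280/359 = 0.77994
Mean = (0.79861 + 0.88333 + 0.77994) / 3 = 0.8206

0.8206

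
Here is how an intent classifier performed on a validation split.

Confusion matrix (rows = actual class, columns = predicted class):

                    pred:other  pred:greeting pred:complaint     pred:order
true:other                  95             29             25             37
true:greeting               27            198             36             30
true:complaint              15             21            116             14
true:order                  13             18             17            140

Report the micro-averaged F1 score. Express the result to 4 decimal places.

0.6606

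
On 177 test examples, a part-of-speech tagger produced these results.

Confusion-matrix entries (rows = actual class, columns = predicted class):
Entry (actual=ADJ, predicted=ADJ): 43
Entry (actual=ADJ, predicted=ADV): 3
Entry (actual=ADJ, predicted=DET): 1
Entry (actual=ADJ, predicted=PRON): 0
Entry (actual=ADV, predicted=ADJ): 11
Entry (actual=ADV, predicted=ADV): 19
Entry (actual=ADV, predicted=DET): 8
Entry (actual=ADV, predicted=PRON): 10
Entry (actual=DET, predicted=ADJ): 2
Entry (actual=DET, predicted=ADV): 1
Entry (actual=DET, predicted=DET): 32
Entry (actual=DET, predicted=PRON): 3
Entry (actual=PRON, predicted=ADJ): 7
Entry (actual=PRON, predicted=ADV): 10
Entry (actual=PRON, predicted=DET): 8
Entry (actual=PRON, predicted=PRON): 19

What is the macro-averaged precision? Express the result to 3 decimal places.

Per-class precision (TP/(TP+FP)):
  ADJ: TP=43, FP=11+2+7=20 → 43/63 = 0.6825
  ADV: TP=19, FP=3+1+10=14 → 19/33 = 0.5758
  DET: TP=32, FP=1+8+8=17 → 32/49 = 0.6531
  PRON: TP=19, FP=0+10+3=13 → 19/32 = 0.5938
Macro-precision = mean = (0.6825 + 0.5758 + 0.6531 + 0.5938) / 4 = 0.626

0.626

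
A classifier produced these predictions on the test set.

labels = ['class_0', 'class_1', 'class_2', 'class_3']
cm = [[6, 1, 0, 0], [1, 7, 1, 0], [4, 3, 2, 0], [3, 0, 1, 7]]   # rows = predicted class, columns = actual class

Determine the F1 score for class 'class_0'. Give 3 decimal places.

F1 score = 2·TP/(2·TP+FP+FN).
class_0: TP=6, FP=1+0+0=1, FN=1+4+3=8 → 12/21 = 0.5714

0.571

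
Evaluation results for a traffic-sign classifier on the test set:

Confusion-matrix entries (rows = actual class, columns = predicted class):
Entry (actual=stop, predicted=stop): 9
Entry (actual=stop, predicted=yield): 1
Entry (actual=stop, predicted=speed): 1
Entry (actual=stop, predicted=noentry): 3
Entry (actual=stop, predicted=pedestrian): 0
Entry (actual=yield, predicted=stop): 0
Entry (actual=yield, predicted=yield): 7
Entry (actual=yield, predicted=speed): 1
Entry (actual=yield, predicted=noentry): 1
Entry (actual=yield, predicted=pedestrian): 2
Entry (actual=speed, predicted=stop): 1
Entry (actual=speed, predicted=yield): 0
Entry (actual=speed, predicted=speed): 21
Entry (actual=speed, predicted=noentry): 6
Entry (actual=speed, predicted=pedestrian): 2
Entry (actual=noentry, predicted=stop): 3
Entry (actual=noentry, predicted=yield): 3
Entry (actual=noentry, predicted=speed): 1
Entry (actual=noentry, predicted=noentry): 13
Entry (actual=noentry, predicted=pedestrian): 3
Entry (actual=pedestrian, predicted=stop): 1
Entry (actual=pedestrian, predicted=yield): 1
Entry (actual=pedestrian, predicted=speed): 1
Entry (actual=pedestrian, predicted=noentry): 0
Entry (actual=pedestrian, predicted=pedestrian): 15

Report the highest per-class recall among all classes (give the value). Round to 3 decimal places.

0.833

Per-class recall (TP/(TP+FN)):
  stop: TP=9, FN=1+1+3+0=5 → 9/14 = 0.6429
  yield: TP=7, FN=0+1+1+2=4 → 7/11 = 0.6364
  speed: TP=21, FN=1+0+6+2=9 → 21/30 = 0.7000
  noentry: TP=13, FN=3+3+1+3=10 → 13/23 = 0.5652
  pedestrian: TP=15, FN=1+1+1+0=3 → 15/18 = 0.8333
Highest is class 'pedestrian' with recall = 0.833.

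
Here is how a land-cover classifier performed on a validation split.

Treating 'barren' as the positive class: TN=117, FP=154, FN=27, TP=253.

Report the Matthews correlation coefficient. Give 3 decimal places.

0.382

MCC = (TP·TN − FP·FN) / √((TP+FP)(TP+FN)(TN+FP)(TN+FN))
Numerator = 253·117 − 154·27 = 25443
Denominator = √(407·280·271·144) = √4447175040 = 66687.1430
MCC = 25443 / 66687.1430 = 0.382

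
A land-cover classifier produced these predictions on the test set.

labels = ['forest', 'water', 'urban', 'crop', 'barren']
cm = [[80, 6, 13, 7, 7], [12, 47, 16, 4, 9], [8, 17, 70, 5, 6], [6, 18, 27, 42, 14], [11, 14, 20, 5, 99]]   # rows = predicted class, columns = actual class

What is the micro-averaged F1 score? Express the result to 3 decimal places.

0.600

Micro-averaging pools counts across classes: ΣTP=338, ΣFP=225, ΣFN=225.
Micro-F1 score = 2·TP/(2·TP+FP+FN) on pooled counts = 0.600 (equals overall accuracy in single-label multiclass).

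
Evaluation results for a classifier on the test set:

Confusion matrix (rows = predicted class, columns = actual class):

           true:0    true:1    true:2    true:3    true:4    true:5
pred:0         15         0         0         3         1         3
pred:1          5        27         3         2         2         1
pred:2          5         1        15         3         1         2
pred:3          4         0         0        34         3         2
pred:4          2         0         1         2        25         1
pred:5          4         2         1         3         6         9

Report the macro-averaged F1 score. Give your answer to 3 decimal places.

Per-class F1 score (2·TP/(2·TP+FP+FN)):
  0: TP=15, FP=0+0+3+1+3=7, FN=5+5+4+2+4=20 → 30/57 = 0.5263
  1: TP=27, FP=5+3+2+2+1=13, FN=0+1+0+0+2=3 → 54/70 = 0.7714
  2: TP=15, FP=5+1+3+1+2=12, FN=0+3+0+1+1=5 → 30/47 = 0.6383
  3: TP=34, FP=4+0+0+3+2=9, FN=3+2+3+2+3=13 → 68/90 = 0.7556
  4: TP=25, FP=2+0+1+2+1=6, FN=1+2+1+3+6=13 → 50/69 = 0.7246
  5: TP=9, FP=4+2+1+3+6=16, FN=3+1+2+2+1=9 → 18/43 = 0.4186
Macro-F1 score = mean = (0.5263 + 0.7714 + 0.6383 + 0.7556 + 0.7246 + 0.4186) / 6 = 0.639

0.639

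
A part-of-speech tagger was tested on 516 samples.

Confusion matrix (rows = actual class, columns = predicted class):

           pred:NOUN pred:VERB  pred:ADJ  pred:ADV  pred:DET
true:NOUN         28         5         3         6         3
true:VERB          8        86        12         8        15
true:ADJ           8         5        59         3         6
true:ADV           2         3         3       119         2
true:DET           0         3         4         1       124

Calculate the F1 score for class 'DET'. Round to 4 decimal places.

F1 score = 2·TP/(2·TP+FP+FN).
DET: TP=124, FP=3+15+6+2=26, FN=0+3+4+1=8 → 248/282 = 0.87943

0.8794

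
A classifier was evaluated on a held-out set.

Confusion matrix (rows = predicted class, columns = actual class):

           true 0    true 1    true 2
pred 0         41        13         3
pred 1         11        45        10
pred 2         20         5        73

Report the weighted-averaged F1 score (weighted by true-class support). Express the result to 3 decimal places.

Per-class F1 score (2·TP/(2·TP+FP+FN)):
  0: TP=41, FP=13+3=16, FN=11+20=31 → 82/129 = 0.6357
  1: TP=45, FP=11+10=21, FN=13+5=18 → 90/129 = 0.6977
  2: TP=73, FP=20+5=25, FN=3+10=13 → 146/184 = 0.7935
Weighted-F1 score = Σ (supportᵢ/N)·F1 scoreᵢ with N=221: (72/221)·0.6357 + (63/221)·0.6977 + (86/221)·0.7935 = 0.715

0.715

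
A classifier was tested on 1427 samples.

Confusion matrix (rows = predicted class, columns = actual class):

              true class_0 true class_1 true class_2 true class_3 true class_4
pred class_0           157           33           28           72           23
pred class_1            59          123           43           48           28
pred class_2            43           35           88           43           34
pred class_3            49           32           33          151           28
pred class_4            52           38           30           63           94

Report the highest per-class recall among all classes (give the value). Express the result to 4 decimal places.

0.4713

Per-class recall (TP/(TP+FN)):
  class_0: TP=157, FN=59+43+49+52=203 → 157/360 = 0.43611
  class_1: TP=123, FN=33+35+32+38=138 → 123/261 = 0.47126
  class_2: TP=88, FN=28+43+33+30=134 → 88/222 = 0.39640
  class_3: TP=151, FN=72+48+43+63=226 → 151/377 = 0.40053
  class_4: TP=94, FN=23+28+34+28=113 → 94/207 = 0.45411
Highest is class 'class_1' with recall = 0.4713.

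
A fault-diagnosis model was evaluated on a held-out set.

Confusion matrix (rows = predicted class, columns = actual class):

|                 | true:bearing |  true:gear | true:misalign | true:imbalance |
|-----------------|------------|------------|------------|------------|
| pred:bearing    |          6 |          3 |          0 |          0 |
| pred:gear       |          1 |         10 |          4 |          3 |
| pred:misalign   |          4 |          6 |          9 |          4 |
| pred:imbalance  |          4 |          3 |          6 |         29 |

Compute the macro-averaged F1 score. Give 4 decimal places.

Per-class F1 score (2·TP/(2·TP+FP+FN)):
  bearing: TP=6, FP=3+0+0=3, FN=1+4+4=9 → 12/24 = 0.50000
  gear: TP=10, FP=1+4+3=8, FN=3+6+3=12 → 20/40 = 0.50000
  misalign: TP=9, FP=4+6+4=14, FN=0+4+6=10 → 18/42 = 0.42857
  imbalance: TP=29, FP=4+3+6=13, FN=0+3+4=7 → 58/78 = 0.74359
Macro-F1 score = mean = (0.50000 + 0.50000 + 0.42857 + 0.74359) / 4 = 0.5430

0.5430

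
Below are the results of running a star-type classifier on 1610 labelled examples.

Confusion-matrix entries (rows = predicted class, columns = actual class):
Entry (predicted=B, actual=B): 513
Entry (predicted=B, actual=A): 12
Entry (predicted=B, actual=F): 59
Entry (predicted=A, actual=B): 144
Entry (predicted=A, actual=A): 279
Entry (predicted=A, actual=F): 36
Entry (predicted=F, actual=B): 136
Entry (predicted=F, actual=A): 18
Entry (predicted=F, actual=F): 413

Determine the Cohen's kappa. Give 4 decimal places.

Observed agreement pₒ = trace/N = 1205/1610 = 0.74845
Expected agreement pₑ = Σ (rowᵢ·colᵢ)/N² = (793·584 + 309·459 + 508·567)/1610² = 0.34450
κ = (pₒ − pₑ)/(1 − pₑ) = (0.74845 − 0.34450)/(1 − 0.34450) = 0.6162

0.6162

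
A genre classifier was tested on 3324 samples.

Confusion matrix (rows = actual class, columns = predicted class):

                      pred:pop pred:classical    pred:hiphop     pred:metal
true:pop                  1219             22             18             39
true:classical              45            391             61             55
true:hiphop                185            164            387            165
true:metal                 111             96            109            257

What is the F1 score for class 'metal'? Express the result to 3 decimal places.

0.472

Treat 'metal' as positive and all other classes as negative.
F1 score = 2·TP/(2·TP+FP+FN).
metal: TP=257, FP=39+55+165=259, FN=111+96+109=316 → 514/1089 = 0.4720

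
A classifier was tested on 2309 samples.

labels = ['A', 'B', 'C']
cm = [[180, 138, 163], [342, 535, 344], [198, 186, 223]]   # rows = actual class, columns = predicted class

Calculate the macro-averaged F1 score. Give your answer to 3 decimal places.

0.383

Per-class F1 score (2·TP/(2·TP+FP+FN)):
  A: TP=180, FP=342+198=540, FN=138+163=301 → 360/1201 = 0.2998
  B: TP=535, FP=138+186=324, FN=342+344=686 → 1070/2080 = 0.5144
  C: TP=223, FP=163+344=507, FN=198+186=384 → 446/1337 = 0.3336
Macro-F1 score = mean = (0.2998 + 0.5144 + 0.3336) / 3 = 0.383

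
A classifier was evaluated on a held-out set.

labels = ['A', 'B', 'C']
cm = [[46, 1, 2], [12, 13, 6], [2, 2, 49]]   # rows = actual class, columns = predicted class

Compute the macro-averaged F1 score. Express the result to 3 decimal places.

Per-class F1 score (2·TP/(2·TP+FP+FN)):
  A: TP=46, FP=12+2=14, FN=1+2=3 → 92/109 = 0.8440
  B: TP=13, FP=1+2=3, FN=12+6=18 → 26/47 = 0.5532
  C: TP=49, FP=2+6=8, FN=2+2=4 → 98/110 = 0.8909
Macro-F1 score = mean = (0.8440 + 0.5532 + 0.8909) / 3 = 0.763

0.763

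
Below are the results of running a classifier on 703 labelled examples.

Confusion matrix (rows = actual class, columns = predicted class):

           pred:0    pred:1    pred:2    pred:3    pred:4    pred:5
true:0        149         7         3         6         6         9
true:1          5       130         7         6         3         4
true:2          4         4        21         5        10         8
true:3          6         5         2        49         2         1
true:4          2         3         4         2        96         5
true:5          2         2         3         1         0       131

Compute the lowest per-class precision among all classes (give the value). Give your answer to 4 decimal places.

Per-class precision (TP/(TP+FP)):
  0: TP=149, FP=5+4+6+2+2=19 → 149/168 = 0.88690
  1: TP=130, FP=7+4+5+3+2=21 → 130/151 = 0.86093
  2: TP=21, FP=3+7+2+4+3=19 → 21/40 = 0.52500
  3: TP=49, FP=6+6+5+2+1=20 → 49/69 = 0.71014
  4: TP=96, FP=6+3+10+2+0=21 → 96/117 = 0.82051
  5: TP=131, FP=9+4+8+1+5=27 → 131/158 = 0.82911
Lowest is class '2' with precision = 0.5250.

0.5250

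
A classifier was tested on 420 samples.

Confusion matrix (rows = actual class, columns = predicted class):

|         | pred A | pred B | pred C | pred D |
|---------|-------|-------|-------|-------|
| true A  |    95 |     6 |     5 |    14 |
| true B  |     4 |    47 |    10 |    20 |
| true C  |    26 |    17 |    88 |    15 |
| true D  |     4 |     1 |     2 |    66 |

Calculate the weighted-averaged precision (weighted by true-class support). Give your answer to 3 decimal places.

0.729

Per-class precision (TP/(TP+FP)):
  A: TP=95, FP=4+26+4=34 → 95/129 = 0.7364
  B: TP=47, FP=6+17+1=24 → 47/71 = 0.6620
  C: TP=88, FP=5+10+2=17 → 88/105 = 0.8381
  D: TP=66, FP=14+20+15=49 → 66/115 = 0.5739
Weighted-precision = Σ (supportᵢ/N)·precisionᵢ with N=420: (120/420)·0.7364 + (81/420)·0.6620 + (146/420)·0.8381 + (73/420)·0.5739 = 0.729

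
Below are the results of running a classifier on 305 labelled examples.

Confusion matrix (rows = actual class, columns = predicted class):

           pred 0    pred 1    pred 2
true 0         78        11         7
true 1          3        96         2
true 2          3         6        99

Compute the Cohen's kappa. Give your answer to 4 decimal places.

0.8423

Observed agreement pₒ = trace/N = 273/305 = 0.89508
Expected agreement pₑ = Σ (rowᵢ·colᵢ)/N² = (96·84 + 101·113 + 108·108)/305² = 0.33476
κ = (pₒ − pₑ)/(1 − pₑ) = (0.89508 − 0.33476)/(1 − 0.33476) = 0.8423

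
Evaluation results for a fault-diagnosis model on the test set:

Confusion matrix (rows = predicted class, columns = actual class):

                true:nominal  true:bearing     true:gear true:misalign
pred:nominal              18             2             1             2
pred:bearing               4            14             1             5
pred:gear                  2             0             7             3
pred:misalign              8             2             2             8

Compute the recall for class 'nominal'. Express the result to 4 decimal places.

0.5625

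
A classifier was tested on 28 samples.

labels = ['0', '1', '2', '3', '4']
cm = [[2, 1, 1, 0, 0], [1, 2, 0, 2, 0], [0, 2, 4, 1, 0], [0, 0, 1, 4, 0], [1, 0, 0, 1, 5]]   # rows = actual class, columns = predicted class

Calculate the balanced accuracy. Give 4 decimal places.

Balanced accuracy = mean of per-class recall.
  0: recall = 2/4 = 0.50000
  1: recall = 2/5 = 0.40000
  2: recall = 4/7 = 0.57143
  3: recall = 4/5 = 0.80000
  4: recall = 5/7 = 0.71429
Mean = (0.50000 + 0.40000 + 0.57143 + 0.80000 + 0.71429) / 5 = 0.5971

0.5971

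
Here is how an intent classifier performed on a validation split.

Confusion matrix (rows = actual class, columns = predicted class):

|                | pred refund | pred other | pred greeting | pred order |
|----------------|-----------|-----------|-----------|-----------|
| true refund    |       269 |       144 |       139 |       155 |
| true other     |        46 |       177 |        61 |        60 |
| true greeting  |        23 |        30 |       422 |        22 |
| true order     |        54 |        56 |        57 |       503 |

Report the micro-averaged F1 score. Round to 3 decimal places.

Micro-averaging pools counts across classes: ΣTP=1371, ΣFP=847, ΣFN=847.
Micro-F1 score = 2·TP/(2·TP+FP+FN) on pooled counts = 0.618 (equals overall accuracy in single-label multiclass).

0.618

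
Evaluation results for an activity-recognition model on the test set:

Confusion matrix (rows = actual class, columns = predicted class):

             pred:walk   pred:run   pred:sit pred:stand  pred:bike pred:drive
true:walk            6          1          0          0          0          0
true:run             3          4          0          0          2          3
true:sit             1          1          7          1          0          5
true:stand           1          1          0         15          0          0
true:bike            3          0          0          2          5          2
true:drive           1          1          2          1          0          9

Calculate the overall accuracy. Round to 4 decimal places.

0.5974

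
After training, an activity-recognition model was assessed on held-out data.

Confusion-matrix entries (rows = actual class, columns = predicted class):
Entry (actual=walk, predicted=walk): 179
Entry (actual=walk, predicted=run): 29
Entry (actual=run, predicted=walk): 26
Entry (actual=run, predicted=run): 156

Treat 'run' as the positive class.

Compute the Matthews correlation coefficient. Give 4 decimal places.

MCC = (TP·TN − FP·FN) / √((TP+FP)(TP+FN)(TN+FP)(TN+FN))
Numerator = 156·179 − 29·26 = 27170
Denominator = √(185·182·208·205) = √1435688800 = 37890.4843
MCC = 27170 / 37890.4843 = 0.7171

0.7171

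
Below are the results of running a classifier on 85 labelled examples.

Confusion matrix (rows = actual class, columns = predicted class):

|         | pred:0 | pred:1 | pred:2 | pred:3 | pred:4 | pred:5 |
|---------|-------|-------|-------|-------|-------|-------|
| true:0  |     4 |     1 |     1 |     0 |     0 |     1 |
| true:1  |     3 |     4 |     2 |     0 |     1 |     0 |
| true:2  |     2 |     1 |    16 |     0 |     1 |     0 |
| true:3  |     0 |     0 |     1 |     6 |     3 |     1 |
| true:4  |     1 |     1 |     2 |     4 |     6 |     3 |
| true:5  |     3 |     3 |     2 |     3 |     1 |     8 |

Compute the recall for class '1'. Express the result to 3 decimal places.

Treat '1' as positive and all other classes as negative.
recall = TP/(TP+FN).
1: TP=4, FN=3+2+0+1+0=6 → 4/10 = 0.4000

0.400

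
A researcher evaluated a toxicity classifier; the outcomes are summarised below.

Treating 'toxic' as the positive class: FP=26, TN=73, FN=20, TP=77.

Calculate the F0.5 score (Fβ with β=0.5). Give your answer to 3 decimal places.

0.756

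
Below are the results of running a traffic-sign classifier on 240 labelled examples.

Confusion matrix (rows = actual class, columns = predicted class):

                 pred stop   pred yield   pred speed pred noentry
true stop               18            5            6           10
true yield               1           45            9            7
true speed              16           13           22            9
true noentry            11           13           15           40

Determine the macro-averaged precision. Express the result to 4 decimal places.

0.5031

Per-class precision (TP/(TP+FP)):
  stop: TP=18, FP=1+16+11=28 → 18/46 = 0.39130
  yield: TP=45, FP=5+13+13=31 → 45/76 = 0.59211
  speed: TP=22, FP=6+9+15=30 → 22/52 = 0.42308
  noentry: TP=40, FP=10+7+9=26 → 40/66 = 0.60606
Macro-precision = mean = (0.39130 + 0.59211 + 0.42308 + 0.60606) / 4 = 0.5031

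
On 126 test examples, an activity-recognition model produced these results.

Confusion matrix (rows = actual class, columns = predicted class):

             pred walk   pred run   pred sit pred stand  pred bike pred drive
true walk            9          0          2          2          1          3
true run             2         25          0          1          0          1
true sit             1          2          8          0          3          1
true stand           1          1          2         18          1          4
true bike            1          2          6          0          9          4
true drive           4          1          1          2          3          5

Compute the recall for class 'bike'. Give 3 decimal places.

Treat 'bike' as positive and all other classes as negative.
recall = TP/(TP+FN).
bike: TP=9, FN=1+2+6+0+4=13 → 9/22 = 0.4091

0.409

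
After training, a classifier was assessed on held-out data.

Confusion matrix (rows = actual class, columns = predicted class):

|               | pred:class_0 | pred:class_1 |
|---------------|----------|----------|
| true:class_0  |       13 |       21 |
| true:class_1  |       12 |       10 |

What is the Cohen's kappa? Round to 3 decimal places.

-0.152

Observed agreement pₒ = trace/N = 23/56 = 0.4107
Expected agreement pₑ = Σ (rowᵢ·colᵢ)/N² = (34·25 + 22·31)/56² = 0.4885
κ = (pₒ − pₑ)/(1 − pₑ) = (0.4107 − 0.4885)/(1 − 0.4885) = -0.152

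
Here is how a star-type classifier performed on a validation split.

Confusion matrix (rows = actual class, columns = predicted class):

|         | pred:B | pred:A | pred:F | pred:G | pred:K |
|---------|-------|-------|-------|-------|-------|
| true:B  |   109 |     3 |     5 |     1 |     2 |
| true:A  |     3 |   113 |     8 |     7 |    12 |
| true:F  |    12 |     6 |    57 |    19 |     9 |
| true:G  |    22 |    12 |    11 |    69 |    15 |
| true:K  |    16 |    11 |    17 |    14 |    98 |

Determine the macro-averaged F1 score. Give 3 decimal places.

0.675

Per-class F1 score (2·TP/(2·TP+FP+FN)):
  B: TP=109, FP=3+12+22+16=53, FN=3+5+1+2=11 → 218/282 = 0.7730
  A: TP=113, FP=3+6+12+11=32, FN=3+8+7+12=30 → 226/288 = 0.7847
  F: TP=57, FP=5+8+11+17=41, FN=12+6+19+9=46 → 114/201 = 0.5672
  G: TP=69, FP=1+7+19+14=41, FN=22+12+11+15=60 → 138/239 = 0.5774
  K: TP=98, FP=2+12+9+15=38, FN=16+11+17+14=58 → 196/292 = 0.6712
Macro-F1 score = mean = (0.7730 + 0.7847 + 0.5672 + 0.5774 + 0.6712) / 5 = 0.675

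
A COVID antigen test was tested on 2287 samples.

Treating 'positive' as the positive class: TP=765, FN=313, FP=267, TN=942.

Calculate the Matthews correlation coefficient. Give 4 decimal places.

0.4903

MCC = (TP·TN − FP·FN) / √((TP+FP)(TP+FN)(TN+FP)(TN+FN))
Numerator = 765·942 − 267·313 = 637059
Denominator = √(1032·1078·1209·1255) = √1687984618320 = 1299224.6220
MCC = 637059 / 1299224.6220 = 0.4903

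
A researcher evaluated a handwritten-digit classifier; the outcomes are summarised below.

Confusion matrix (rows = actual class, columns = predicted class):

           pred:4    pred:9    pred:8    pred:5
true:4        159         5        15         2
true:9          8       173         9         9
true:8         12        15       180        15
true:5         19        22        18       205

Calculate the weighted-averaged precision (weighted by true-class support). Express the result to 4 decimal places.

0.8311

Per-class precision (TP/(TP+FP)):
  4: TP=159, FP=8+12+19=39 → 159/198 = 0.80303
  9: TP=173, FP=5+15+22=42 → 173/215 = 0.80465
  8: TP=180, FP=15+9+18=42 → 180/222 = 0.81081
  5: TP=205, FP=2+9+15=26 → 205/231 = 0.88745
Weighted-precision = Σ (supportᵢ/N)·precisionᵢ with N=866: (181/866)·0.80303 + (199/866)·0.80465 + (222/866)·0.81081 + (264/866)·0.88745 = 0.8311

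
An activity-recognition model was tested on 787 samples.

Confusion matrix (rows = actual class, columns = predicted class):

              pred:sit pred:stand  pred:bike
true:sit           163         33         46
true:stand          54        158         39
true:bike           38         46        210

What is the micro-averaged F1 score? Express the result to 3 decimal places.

Micro-averaging pools counts across classes: ΣTP=531, ΣFP=256, ΣFN=256.
Micro-F1 score = 2·TP/(2·TP+FP+FN) on pooled counts = 0.675 (equals overall accuracy in single-label multiclass).

0.675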